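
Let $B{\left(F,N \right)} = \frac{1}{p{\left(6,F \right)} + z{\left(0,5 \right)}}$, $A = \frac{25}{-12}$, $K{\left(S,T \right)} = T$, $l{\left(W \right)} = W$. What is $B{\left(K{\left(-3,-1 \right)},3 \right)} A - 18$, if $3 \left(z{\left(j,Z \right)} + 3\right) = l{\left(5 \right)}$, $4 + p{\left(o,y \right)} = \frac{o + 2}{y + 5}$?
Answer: $- \frac{139}{8} \approx -17.375$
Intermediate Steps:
$p{\left(o,y \right)} = -4 + \frac{2 + o}{5 + y}$ ($p{\left(o,y \right)} = -4 + \frac{o + 2}{y + 5} = -4 + \frac{2 + o}{5 + y}$)
$z{\left(j,Z \right)} = - \frac{4}{3}$ ($z{\left(j,Z \right)} = -3 + \frac{1}{3} \cdot 5 = -3 + \frac{5}{3} = - \frac{4}{3}$)
$A = - \frac{25}{12}$ ($A = 25 \left(- \frac{1}{12}\right) = - \frac{25}{12} \approx -2.0833$)
$B{\left(F,N \right)} = \frac{1}{- \frac{4}{3} + \frac{-12 - 4 F}{5 + F}}$ ($B{\left(F,N \right)} = \frac{1}{\frac{-18 + 6 - 4 F}{5 + F} - \frac{4}{3}} = \frac{1}{\frac{-12 - 4 F}{5 + F} - \frac{4}{3}} = \frac{1}{- \frac{4}{3} + \frac{-12 - 4 F}{5 + F}}$)
$B{\left(K{\left(-3,-1 \right)},3 \right)} A - 18 = \frac{3 \left(-5 - -1\right)}{8 \left(7 + 2 \left(-1\right)\right)} \left(- \frac{25}{12}\right) - 18 = \frac{3 \left(-5 + 1\right)}{8 \left(7 - 2\right)} \left(- \frac{25}{12}\right) - 18 = \frac{3}{8} \cdot \frac{1}{5} \left(-4\right) \left(- \frac{25}{12}\right) - 18 = \left(- \frac{3}{10}\right) \left(- \frac{25}{12}\right) - 18 = \frac{5}{8} - 18 = - \frac{139}{8}$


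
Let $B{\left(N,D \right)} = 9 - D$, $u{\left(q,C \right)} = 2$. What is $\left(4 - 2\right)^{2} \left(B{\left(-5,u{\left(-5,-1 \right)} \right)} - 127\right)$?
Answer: $-480$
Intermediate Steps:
$\left(4 - 2\right)^{2} \left(B{\left(-5,u{\left(-5,-1 \right)} \right)} - 127\right) = \left(4 - 2\right)^{2} \left(\left(9 - 2\right) - 127\right) = 2^{2} \left(\left(9 - 2\right) - 127\right) = 4 \left(7 - 127\right) = 4 \left(-120\right) = -480$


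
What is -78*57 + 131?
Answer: -4315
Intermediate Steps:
-78*57 + 131 = -4446 + 131 = -4315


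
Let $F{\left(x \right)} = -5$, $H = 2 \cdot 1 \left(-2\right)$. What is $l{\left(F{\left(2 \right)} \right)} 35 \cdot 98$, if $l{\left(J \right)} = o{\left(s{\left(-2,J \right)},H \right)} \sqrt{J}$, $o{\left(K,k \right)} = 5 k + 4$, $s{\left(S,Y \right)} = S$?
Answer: $- 54880 i \sqrt{5} \approx - 1.2272 \cdot 10^{5} i$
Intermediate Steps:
$H = -4$ ($H = 2 \left(-2\right) = -4$)
$o{\left(K,k \right)} = 4 + 5 k$
$l{\left(J \right)} = - 16 \sqrt{J}$ ($l{\left(J \right)} = \left(4 + 5 \left(-4\right)\right) \sqrt{J} = \left(4 - 20\right) \sqrt{J} = - 16 \sqrt{J}$)
$l{\left(F{\left(2 \right)} \right)} 35 \cdot 98 = - 16 \sqrt{-5} \cdot 35 \cdot 98 = - 16 i \sqrt{5} \cdot 35 \cdot 98 = - 560 i \sqrt{5} \cdot 98 = - 54880 i \sqrt{5}$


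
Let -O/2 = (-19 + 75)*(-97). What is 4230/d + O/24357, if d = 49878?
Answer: 35828039/67493247 ≈ 0.53084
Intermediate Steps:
O = 10864 (O = -2*(-19 + 75)*(-97) = -112*(-97) = -2*(-5432) = 10864)
4230/d + O/24357 = 4230/49878 + 10864/24357 = 4230*(1/49878) + 10864*(1/24357) = 235/2771 + 10864/24357 = 35828039/67493247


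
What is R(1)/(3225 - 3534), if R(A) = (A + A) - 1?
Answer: -1/309 ≈ -0.0032362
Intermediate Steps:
R(A) = -1 + 2*A (R(A) = 2*A - 1 = -1 + 2*A)
R(1)/(3225 - 3534) = (-1 + 2*1)/(3225 - 3534) = (-1 + 2)/(-309) = 1*(-1/309) = -1/309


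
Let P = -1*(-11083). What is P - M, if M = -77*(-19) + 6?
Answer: 9614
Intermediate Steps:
P = 11083
M = 1469 (M = 1463 + 6 = 1469)
P - M = 11083 - 1*1469 = 11083 - 1469 = 9614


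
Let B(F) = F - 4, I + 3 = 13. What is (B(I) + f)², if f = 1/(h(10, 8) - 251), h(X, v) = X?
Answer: 2088025/58081 ≈ 35.950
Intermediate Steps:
I = 10 (I = -3 + 13 = 10)
B(F) = -4 + F
f = -1/241 (f = 1/(10 - 251) = 1/(-241) = -1/241 ≈ -0.0041494)
(B(I) + f)² = ((-4 + 10) - 1/241)² = (6 - 1/241)² = (1445/241)² = 2088025/58081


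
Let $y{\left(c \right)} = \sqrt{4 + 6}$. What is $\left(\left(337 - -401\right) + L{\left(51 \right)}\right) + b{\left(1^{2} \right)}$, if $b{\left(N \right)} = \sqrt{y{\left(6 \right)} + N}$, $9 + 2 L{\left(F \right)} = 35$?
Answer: $751 + \sqrt{1 + \sqrt{10}} \approx 753.04$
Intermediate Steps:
$y{\left(c \right)} = \sqrt{10}$
$L{\left(F \right)} = 13$ ($L{\left(F \right)} = - \frac{9}{2} + \frac{1}{2} \cdot 35 = - \frac{9}{2} + \frac{35}{2} = 13$)
$b{\left(N \right)} = \sqrt{N + \sqrt{10}}$ ($b{\left(N \right)} = \sqrt{\sqrt{10} + N} = \sqrt{N + \sqrt{10}}$)
$\left(\left(337 - -401\right) + L{\left(51 \right)}\right) + b{\left(1^{2} \right)} = \left(\left(337 - -401\right) + 13\right) + \sqrt{1^{2} + \sqrt{10}} = \left(\left(337 + 401\right) + 13\right) + \sqrt{1 + \sqrt{10}} = \left(738 + 13\right) + \sqrt{1 + \sqrt{10}} = 751 + \sqrt{1 + \sqrt{10}}$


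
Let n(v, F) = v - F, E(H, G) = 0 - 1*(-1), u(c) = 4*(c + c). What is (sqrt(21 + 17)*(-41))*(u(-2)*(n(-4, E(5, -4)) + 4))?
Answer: -656*sqrt(38) ≈ -4043.9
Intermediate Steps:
u(c) = 8*c (u(c) = 4*(2*c) = 8*c)
E(H, G) = 1 (E(H, G) = 0 + 1 = 1)
(sqrt(21 + 17)*(-41))*(u(-2)*(n(-4, E(5, -4)) + 4)) = (sqrt(21 + 17)*(-41))*((8*(-2))*((-4 - 1*1) + 4)) = (sqrt(38)*(-41))*(-16*((-4 - 1) + 4)) = (-41*sqrt(38))*(-16*(-5 + 4)) = (-41*sqrt(38))*(-16*(-1)) = -41*sqrt(38)*16 = -656*sqrt(38)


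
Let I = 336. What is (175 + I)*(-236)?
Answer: -120596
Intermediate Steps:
(175 + I)*(-236) = (175 + 336)*(-236) = 511*(-236) = -120596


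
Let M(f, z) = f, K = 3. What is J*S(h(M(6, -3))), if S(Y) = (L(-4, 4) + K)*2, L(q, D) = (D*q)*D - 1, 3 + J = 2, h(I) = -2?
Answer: 124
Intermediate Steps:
J = -1 (J = -3 + 2 = -1)
L(q, D) = -1 + q*D² (L(q, D) = q*D² - 1 = -1 + q*D²)
S(Y) = -124 (S(Y) = ((-1 - 4*4²) + 3)*2 = ((-1 - 4*16) + 3)*2 = ((-1 - 64) + 3)*2 = (-65 + 3)*2 = -62*2 = -124)
J*S(h(M(6, -3))) = -1*(-124) = 124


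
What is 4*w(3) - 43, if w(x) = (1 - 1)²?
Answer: -43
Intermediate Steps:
w(x) = 0 (w(x) = 0² = 0)
4*w(3) - 43 = 4*0 - 43 = 0 - 43 = -43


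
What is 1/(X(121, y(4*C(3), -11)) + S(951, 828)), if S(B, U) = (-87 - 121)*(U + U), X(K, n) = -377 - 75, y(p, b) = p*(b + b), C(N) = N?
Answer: -1/344900 ≈ -2.8994e-6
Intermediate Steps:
y(p, b) = 2*b*p (y(p, b) = p*(2*b) = 2*b*p)
X(K, n) = -452
S(B, U) = -416*U
1/(X(121, y(4*C(3), -11)) + S(951, 828)) = 1/(-452 - 416*828) = 1/(-452 - 344448) = 1/(-344900) = -1/344900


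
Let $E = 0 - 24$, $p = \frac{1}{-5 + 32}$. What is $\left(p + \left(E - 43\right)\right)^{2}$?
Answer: $\frac{3268864}{729} \approx 4484.0$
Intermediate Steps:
$p = \frac{1}{27} \approx 0.037037$
$E = -24$ ($E = 0 - 24 = -24$)
$\left(p + \left(E - 43\right)\right)^{2} = \left(\frac{1}{27} - 67\right)^{2} = \left(- \frac{1808}{27}\right)^{2} = \frac{3268864}{729}$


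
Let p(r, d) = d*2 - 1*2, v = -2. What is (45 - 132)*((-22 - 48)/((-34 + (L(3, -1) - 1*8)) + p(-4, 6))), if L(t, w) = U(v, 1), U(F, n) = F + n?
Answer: -2030/11 ≈ -184.55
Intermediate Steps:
L(t, w) = -1 (L(t, w) = -2 + 1 = -1)
p(r, d) = -2 + 2*d (p(r, d) = 2*d - 2 = -2 + 2*d)
(45 - 132)*((-22 - 48)/((-34 + (L(3, -1) - 1*8)) + p(-4, 6))) = (45 - 132)*((-22 - 48)/((-34 + (-1 - 1*8)) + (-2 + 2*6))) = -(-6090)/((-34 + (-1 - 8)) + (-2 + 12)) = -(-6090)/((-34 - 9) + 10) = -(-6090)/(-43 + 10) = -(-6090)/(-33) = -(-6090)*(-1)/33 = -87*70/33 = -2030/11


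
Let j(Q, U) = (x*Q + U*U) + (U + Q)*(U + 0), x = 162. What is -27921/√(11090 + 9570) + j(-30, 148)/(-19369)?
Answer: -34508/19369 - 27921*√5165/10330 ≈ -196.03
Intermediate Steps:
j(Q, U) = U² + 162*Q + U*(Q + U) (j(Q, U) = (162*Q + U*U) + (U + Q)*(U + 0) = (162*Q + U²) + (Q + U)*U = (U² + 162*Q) + U*(Q + U) = U² + 162*Q + U*(Q + U))
-27921/√(11090 + 9570) + j(-30, 148)/(-19369) = -27921/√(11090 + 9570) + (2*148² + 162*(-30) - 30*148)/(-19369) = -27921*√5165/10330 + (2*21904 - 4860 - 4440)*(-1/19369) = -27921*√5165/10330 + (43808 - 4860 - 4440)*(-1/19369) = -27921*√5165/10330 + 34508*(-1/19369) = -27921*√5165/10330 - 34508/19369 = -34508/19369 - 27921*√5165/10330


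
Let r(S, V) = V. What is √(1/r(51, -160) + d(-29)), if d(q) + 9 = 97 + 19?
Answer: √171190/40 ≈ 10.344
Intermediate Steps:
d(q) = 107 (d(q) = -9 + (97 + 19) = -9 + 116 = 107)
√(1/r(51, -160) + d(-29)) = √(1/(-160) + 107) = √(-1/160 + 107) = √(17119/160) = √171190/40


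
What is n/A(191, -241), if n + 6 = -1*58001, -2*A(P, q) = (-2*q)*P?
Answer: 58007/46031 ≈ 1.2602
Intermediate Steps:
A(P, q) = P*q (A(P, q) = -(-2*q)*P/2 = -(-1)*P*q = P*q)
n = -58007 (n = -6 - 1*58001 = -6 - 58001 = -58007)
n/A(191, -241) = -58007/(191*(-241)) = -58007/(-46031) = -58007*(-1/46031) = 58007/46031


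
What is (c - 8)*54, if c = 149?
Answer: 7614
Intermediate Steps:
(c - 8)*54 = (149 - 8)*54 = 141*54 = 7614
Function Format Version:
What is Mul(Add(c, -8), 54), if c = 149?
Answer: 7614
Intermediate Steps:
Mul(Add(c, -8), 54) = Mul(Add(149, -8), 54) = Mul(141, 54) = 7614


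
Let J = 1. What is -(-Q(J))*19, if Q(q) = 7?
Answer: 133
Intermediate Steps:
-(-Q(J))*19 = -(-1*7)*19 = -(-7)*19 = -1*(-133) = 133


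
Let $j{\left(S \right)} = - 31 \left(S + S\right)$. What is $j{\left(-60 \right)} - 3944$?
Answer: $-224$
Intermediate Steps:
$j{\left(S \right)} = - 62 S$ ($j{\left(S \right)} = - 31 \cdot 2 S = - 62 S$)
$j{\left(-60 \right)} - 3944 = \left(-62\right) \left(-60\right) - 3944 = 3720 - 3944 = -224$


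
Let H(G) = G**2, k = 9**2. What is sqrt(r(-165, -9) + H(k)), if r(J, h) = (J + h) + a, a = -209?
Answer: sqrt(6178) ≈ 78.600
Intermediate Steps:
k = 81
r(J, h) = -209 + J + h (r(J, h) = (J + h) - 209 = -209 + J + h)
sqrt(r(-165, -9) + H(k)) = sqrt((-209 - 165 - 9) + 81**2) = sqrt(-383 + 6561) = sqrt(6178)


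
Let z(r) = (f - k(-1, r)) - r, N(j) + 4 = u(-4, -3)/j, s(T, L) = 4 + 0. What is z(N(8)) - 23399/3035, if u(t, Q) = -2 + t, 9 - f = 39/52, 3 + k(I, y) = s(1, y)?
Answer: 13021/3035 ≈ 4.2903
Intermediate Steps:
s(T, L) = 4
k(I, y) = 1 (k(I, y) = -3 + 4 = 1)
f = 33/4 (f = 9 - 39/52 = 9 - 1*¾ = 9 - ¾ = 33/4 ≈ 8.2500)
N(j) = -4 - 6/j (N(j) = -4 + (-2 - 4)/j = -4 - 6/j)
z(r) = 29/4 - r (z(r) = (33/4 - 1*1) - r = (33/4 - 1) - r = 29/4 - r)
z(N(8)) - 23399/3035 = (29/4 - (-4 - 6/8)) - 23399/3035 = (29/4 - (-4 - 6*⅛)) - 23399/3035 = (29/4 - (-4 - ¾)) - 1*23399/3035 = (29/4 - 1*(-19/4)) - 23399/3035 = (29/4 + 19/4) - 23399/3035 = 12 - 23399/3035 = 13021/3035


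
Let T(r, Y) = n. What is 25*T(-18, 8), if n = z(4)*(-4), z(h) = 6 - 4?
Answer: -200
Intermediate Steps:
z(h) = 2
n = -8 (n = 2*(-4) = -8)
T(r, Y) = -8
25*T(-18, 8) = 25*(-8) = -200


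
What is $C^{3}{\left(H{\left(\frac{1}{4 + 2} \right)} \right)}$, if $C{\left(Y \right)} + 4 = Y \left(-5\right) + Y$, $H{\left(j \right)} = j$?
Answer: $- \frac{2744}{27} \approx -101.63$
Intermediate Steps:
$C{\left(Y \right)} = -4 - 4 Y$ ($C{\left(Y \right)} = -4 + \left(Y \left(-5\right) + Y\right) = -4 + \left(- 5 Y + Y\right) = -4 - 4 Y$)
$C^{3}{\left(H{\left(\frac{1}{4 + 2} \right)} \right)} = \left(-4 - \frac{4}{4 + 2}\right)^{3} = \left(-4 - \frac{4}{6}\right)^{3} = \left(-4 - \frac{2}{3}\right)^{3} = \left(- \frac{14}{3}\right)^{3} = - \frac{2744}{27}$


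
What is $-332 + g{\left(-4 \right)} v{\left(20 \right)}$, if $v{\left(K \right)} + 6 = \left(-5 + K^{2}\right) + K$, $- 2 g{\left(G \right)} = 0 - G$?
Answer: $-1150$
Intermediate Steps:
$g{\left(G \right)} = \frac{G}{2}$ ($g{\left(G \right)} = - \frac{0 - G}{2} = - \frac{\left(-1\right) G}{2} = \frac{G}{2}$)
$v{\left(K \right)} = -11 + K + K^{2}$ ($v{\left(K \right)} = -6 + \left(\left(-5 + K^{2}\right) + K\right) = -6 + \left(-5 + K + K^{2}\right) = -11 + K + K^{2}$)
$-332 + g{\left(-4 \right)} v{\left(20 \right)} = -332 + \frac{1}{2} \left(-4\right) \left(-11 + 20 + 20^{2}\right) = -332 - 2 \left(-11 + 20 + 400\right) = -332 - 818 = -1150$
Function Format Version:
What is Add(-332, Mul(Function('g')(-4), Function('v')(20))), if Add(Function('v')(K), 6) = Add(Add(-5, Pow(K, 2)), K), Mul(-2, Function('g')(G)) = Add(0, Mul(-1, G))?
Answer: -1150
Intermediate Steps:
Function('g')(G) = Mul(Rational(1, 2), G) (Function('g')(G) = Mul(Rational(-1, 2), Add(0, Mul(-1, G))) = Mul(Rational(-1, 2), Mul(-1, G)) = Mul(Rational(1, 2), G))
Function('v')(K) = Add(-11, K, Pow(K, 2)) (Function('v')(K) = Add(-6, Add(Add(-5, Pow(K, 2)), K)) = Add(-6, Add(-5, K, Pow(K, 2))) = Add(-11, K, Pow(K, 2)))
Add(-332, Mul(Function('g')(-4), Function('v')(20))) = Add(-332, Mul(Mul(Rational(1, 2), -4), Add(-11, 20, Pow(20, 2)))) = Add(-332, Mul(-2, Add(-11, 20, 400))) = Add(-332, Mul(-2, 409)) = Add(-332, -818) = -1150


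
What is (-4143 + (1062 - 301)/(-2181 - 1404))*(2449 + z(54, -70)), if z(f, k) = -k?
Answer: -37415754904/3585 ≈ -1.0437e+7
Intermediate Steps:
(-4143 + (1062 - 301)/(-2181 - 1404))*(2449 + z(54, -70)) = (-4143 + (1062 - 301)/(-2181 - 1404))*(2449 - 1*(-70)) = (-4143 + 761/(-3585))*(2449 + 70) = (-4143 + 761*(-1/3585))*2519 = (-4143 - 761/3585)*2519 = -14853416/3585*2519 = -37415754904/3585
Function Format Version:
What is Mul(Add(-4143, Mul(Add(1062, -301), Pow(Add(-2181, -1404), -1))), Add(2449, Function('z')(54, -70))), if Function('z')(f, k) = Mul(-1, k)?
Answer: Rational(-37415754904, 3585) ≈ -1.0437e+7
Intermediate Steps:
Mul(Add(-4143, Mul(Add(1062, -301), Pow(Add(-2181, -1404), -1))), Add(2449, Function('z')(54, -70))) = Mul(Add(-4143, Mul(Add(1062, -301), Pow(Add(-2181, -1404), -1))), Add(2449, Mul(-1, -70))) = Mul(Add(-4143, Mul(761, Pow(-3585, -1))), Add(2449, 70)) = Mul(Add(-4143, Mul(761, Rational(-1, 3585))), 2519) = Mul(Add(-4143, Rational(-761, 3585)), 2519) = Mul(Rational(-14853416, 3585), 2519) = Rational(-37415754904, 3585)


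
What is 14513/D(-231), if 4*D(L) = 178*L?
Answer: -29026/20559 ≈ -1.4118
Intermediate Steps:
D(L) = 89*L/2 (D(L) = (178*L)/4 = 89*L/2)
14513/D(-231) = 14513/(((89/2)*(-231))) = 14513/(-20559/2) = 14513*(-2/20559) = -29026/20559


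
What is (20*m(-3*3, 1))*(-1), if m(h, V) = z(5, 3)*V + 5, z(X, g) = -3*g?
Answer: 80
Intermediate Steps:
m(h, V) = 5 - 9*V (m(h, V) = (-3*3)*V + 5 = -9*V + 5 = 5 - 9*V)
(20*m(-3*3, 1))*(-1) = (20*(5 - 9*1))*(-1) = (20*(5 - 9))*(-1) = (20*(-4))*(-1) = -80*(-1) = 80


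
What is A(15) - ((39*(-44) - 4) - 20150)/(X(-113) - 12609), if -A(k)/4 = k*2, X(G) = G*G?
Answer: 267/16 ≈ 16.688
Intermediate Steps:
X(G) = G**2
A(k) = -8*k (A(k) = -4*k*2 = -8*k)
A(15) - ((39*(-44) - 4) - 20150)/(X(-113) - 12609) = -8*15 - ((39*(-44) - 4) - 20150)/((-113)**2 - 12609) = -120 - ((-1716 - 4) - 20150)/(12769 - 12609) = -120 - (-1720 - 20150)/160 = -120 - (-21870)/160 = -120 - 1*(-2187/16) = -120 + 2187/16 = 267/16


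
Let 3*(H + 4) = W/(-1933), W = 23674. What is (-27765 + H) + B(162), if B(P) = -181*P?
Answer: -331094383/5799 ≈ -57095.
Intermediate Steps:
H = -46870/5799 (H = -4 + (23674/(-1933))/3 = -4 + (23674*(-1/1933))/3 = -4 + (1/3)*(-23674/1933) = -4 - 23674/5799 = -46870/5799 ≈ -8.0824)
(-27765 + H) + B(162) = (-27765 - 46870/5799) - 181*162 = -161056105/5799 - 29322 = -331094383/5799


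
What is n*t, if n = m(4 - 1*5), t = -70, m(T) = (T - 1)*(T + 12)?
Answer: 1540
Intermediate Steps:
m(T) = (-1 + T)*(12 + T)
n = -22 (n = -12 + (4 - 1*5)**2 + 11*(4 - 1*5) = -12 + (4 - 5)**2 + 11*(4 - 5) = -12 + (-1)**2 + 11*(-1) = -12 + 1 - 11 = -22)
n*t = -22*(-70) = 1540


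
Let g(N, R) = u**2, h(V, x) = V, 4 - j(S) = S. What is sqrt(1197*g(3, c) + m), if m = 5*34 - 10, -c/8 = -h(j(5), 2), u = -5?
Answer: sqrt(30085) ≈ 173.45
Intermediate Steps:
j(S) = 4 - S
c = -8 (c = -(-8)*(4 - 1*5) = -(-8)*(4 - 5) = -(-8)*(-1) = -8*1 = -8)
g(N, R) = 25 (g(N, R) = (-5)**2 = 25)
m = 160 (m = 170 - 10 = 160)
sqrt(1197*g(3, c) + m) = sqrt(1197*25 + 160) = sqrt(29925 + 160) = sqrt(30085)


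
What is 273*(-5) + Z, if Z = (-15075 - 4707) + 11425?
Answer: -9722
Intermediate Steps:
Z = -8357 (Z = -19782 + 11425 = -8357)
273*(-5) + Z = 273*(-5) - 8357 = -1365 - 8357 = -9722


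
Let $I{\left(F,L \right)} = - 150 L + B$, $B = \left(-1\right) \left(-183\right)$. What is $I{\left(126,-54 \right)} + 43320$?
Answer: $51603$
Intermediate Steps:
$B = 183$
$I{\left(F,L \right)} = 183 - 150 L$ ($I{\left(F,L \right)} = - 150 L + 183 = 183 - 150 L$)
$I{\left(126,-54 \right)} + 43320 = \left(183 - -8100\right) + 43320 = \left(183 + 8100\right) + 43320 = 8283 + 43320 = 51603$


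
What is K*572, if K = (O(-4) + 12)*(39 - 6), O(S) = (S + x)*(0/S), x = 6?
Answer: 226512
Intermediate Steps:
O(S) = 0 (O(S) = (S + 6)*(0/S) = (6 + S)*0 = 0)
K = 396 (K = (0 + 12)*(39 - 6) = 12*33 = 396)
K*572 = 396*572 = 226512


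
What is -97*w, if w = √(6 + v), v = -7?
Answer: -97*I ≈ -97.0*I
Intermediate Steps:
w = I (w = √(6 - 7) = √(-1) = I ≈ 1.0*I)
-97*w = -97*I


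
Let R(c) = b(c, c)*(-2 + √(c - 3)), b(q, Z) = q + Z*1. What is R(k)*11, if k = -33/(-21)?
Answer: -484/7 + 242*I*√70/49 ≈ -69.143 + 41.321*I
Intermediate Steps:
k = 11/7 (k = -33*(-1/21) = 11/7 ≈ 1.5714)
b(q, Z) = Z + q (b(q, Z) = q + Z = Z + q)
R(c) = 2*c*(-2 + √(-3 + c)) (R(c) = (c + c)*(-2 + √(c - 3)) = (2*c)*(-2 + √(-3 + c)) = 2*c*(-2 + √(-3 + c)))
R(k)*11 = (2*(11/7)*(-2 + √(-3 + 11/7)))*11 = (2*(11/7)*(-2 + √(-10/7)))*11 = (2*(11/7)*(-2 + I*√70/7))*11 = (-44/7 + 22*I*√70/49)*11 = -484/7 + 242*I*√70/49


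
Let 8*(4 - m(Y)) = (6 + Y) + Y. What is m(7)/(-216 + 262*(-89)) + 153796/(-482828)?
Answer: -1810079653/5681437076 ≈ -0.31860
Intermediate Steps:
m(Y) = 13/4 - Y/4 (m(Y) = 4 - ((6 + Y) + Y)/8 = 4 - (6 + 2*Y)/8 = 4 + (-¾ - Y/4) = 13/4 - Y/4)
m(7)/(-216 + 262*(-89)) + 153796/(-482828) = (13/4 - ¼*7)/(-216 + 262*(-89)) + 153796/(-482828) = (13/4 - 7/4)/(-216 - 23318) + 153796*(-1/482828) = (3/2)/(-23534) - 38449/120707 = (3/2)*(-1/23534) - 38449/120707 = -3/47068 - 38449/120707 = -1810079653/5681437076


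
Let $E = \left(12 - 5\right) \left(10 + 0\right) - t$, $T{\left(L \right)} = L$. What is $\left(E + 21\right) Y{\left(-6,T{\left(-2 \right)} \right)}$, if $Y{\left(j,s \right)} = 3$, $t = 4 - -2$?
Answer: $255$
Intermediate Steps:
$t = 6$ ($t = 4 + 2 = 6$)
$E = 64$ ($E = \left(12 - 5\right) \left(10 + 0\right) - 6 = 7 \cdot 10 - 6 = 70 - 6 = 64$)
$\left(E + 21\right) Y{\left(-6,T{\left(-2 \right)} \right)} = \left(64 + 21\right) 3 = 85 \cdot 3 = 255$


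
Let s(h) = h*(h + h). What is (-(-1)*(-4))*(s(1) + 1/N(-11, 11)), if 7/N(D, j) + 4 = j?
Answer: -12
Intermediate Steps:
s(h) = 2*h**2 (s(h) = h*(2*h) = 2*h**2)
N(D, j) = 7/(-4 + j)
(-(-1)*(-4))*(s(1) + 1/N(-11, 11)) = (-(-1)*(-4))*(2*1**2 + 1/(7/(-4 + 11))) = (-1*4)*(2*1 + 1/(7/7)) = -4*(2 + 1/(7*(1/7))) = -4*(2 + 1/1) = -4*(2 + 1) = -4*3 = -12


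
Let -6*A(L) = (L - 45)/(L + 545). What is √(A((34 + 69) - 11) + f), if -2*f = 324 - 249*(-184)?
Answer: I*√6877539786/546 ≈ 151.89*I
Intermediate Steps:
A(L) = -(-45 + L)/(6*(545 + L)) (A(L) = -(L - 45)/(6*(L + 545)) = -(-45 + L)/(6*(545 + L)))
f = -23070 (f = -(324 - 249*(-184))/2 = -(324 + 45816)/2 = -½*46140 = -23070)
√(A((34 + 69) - 11) + f) = √((45 - ((34 + 69) - 11))/(6*(545 + ((34 + 69) - 11))) - 23070) = √((45 - (103 - 11))/(6*(545 + (103 - 11))) - 23070) = √((45 - 1*92)/(6*(545 + 92)) - 23070) = √((⅙)*(45 - 92)/637 - 23070) = √((⅙)*(1/637)*(-47) - 23070) = √(-47/3822 - 23070) = √(-88173587/3822) = I*√6877539786/546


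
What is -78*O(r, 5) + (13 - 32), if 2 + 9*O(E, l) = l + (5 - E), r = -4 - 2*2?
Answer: -473/3 ≈ -157.67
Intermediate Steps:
r = -8 (r = -4 - 1*4 = -4 - 4 = -8)
O(E, l) = ⅓ - E/9 + l/9 (O(E, l) = -2/9 + (l + (5 - E))/9 = -2/9 + (5 + l - E)/9 = -2/9 + (5/9 - E/9 + l/9) = ⅓ - E/9 + l/9)
-78*O(r, 5) + (13 - 32) = -78*(⅓ - ⅑*(-8) + (⅑)*5) + (13 - 32) = -78*(⅓ + 8/9 + 5/9) - 19 = -78*16/9 - 19 = -416/3 - 19 = -473/3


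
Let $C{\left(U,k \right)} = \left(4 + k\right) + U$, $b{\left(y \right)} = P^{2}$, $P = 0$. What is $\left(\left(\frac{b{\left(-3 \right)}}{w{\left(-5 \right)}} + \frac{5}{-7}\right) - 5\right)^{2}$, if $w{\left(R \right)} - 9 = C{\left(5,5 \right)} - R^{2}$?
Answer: $\frac{1600}{49} \approx 32.653$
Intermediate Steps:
$b{\left(y \right)} = 0$ ($b{\left(y \right)} = 0^{2} = 0$)
$C{\left(U,k \right)} = 4 + U + k$
$w{\left(R \right)} = 23 - R^{2}$ ($w{\left(R \right)} = 9 - \left(-14 + R^{2}\right) = 23 - R^{2}$)
$\left(\left(\frac{b{\left(-3 \right)}}{w{\left(-5 \right)}} + \frac{5}{-7}\right) - 5\right)^{2} = \left(\left(\frac{0}{23 - \left(-5\right)^{2}} + \frac{5}{-7}\right) - 5\right)^{2} = \left(\left(\frac{0}{23 - 25} + 5 \left(- \frac{1}{7}\right)\right) - 5\right)^{2} = \left(\left(\frac{0}{23 - 25} - \frac{5}{7}\right) - 5\right)^{2} = \left(\left(\frac{0}{-2} - \frac{5}{7}\right) - 5\right)^{2} = \left(\left(0 \left(- \frac{1}{2}\right) - \frac{5}{7}\right) - 5\right)^{2} = \left(\left(0 - \frac{5}{7}\right) - 5\right)^{2} = \left(- \frac{5}{7} - 5\right)^{2} = \left(- \frac{40}{7}\right)^{2} = \frac{1600}{49}$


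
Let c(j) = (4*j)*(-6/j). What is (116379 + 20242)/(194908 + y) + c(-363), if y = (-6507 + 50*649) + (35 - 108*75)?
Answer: -4970243/212786 ≈ -23.358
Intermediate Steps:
c(j) = -24
y = 17878 (y = (-6507 + 32450) + (35 - 8100) = 25943 - 8065 = 17878)
(116379 + 20242)/(194908 + y) + c(-363) = (116379 + 20242)/(194908 + 17878) - 24 = 136621/212786 - 24 = -4970243/212786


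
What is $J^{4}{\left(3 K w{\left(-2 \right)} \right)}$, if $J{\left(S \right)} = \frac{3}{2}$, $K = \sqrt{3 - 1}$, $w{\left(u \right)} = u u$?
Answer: $\frac{81}{16} \approx 5.0625$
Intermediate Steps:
$w{\left(u \right)} = u^{2}$
$K = \sqrt{2} \approx 1.4142$
$J{\left(S \right)} = \frac{3}{2}$ ($J{\left(S \right)} = 3 \cdot \frac{1}{2} = \frac{3}{2}$)
$J^{4}{\left(3 K w{\left(-2 \right)} \right)} = \left(\frac{3}{2}\right)^{4} = \frac{81}{16}$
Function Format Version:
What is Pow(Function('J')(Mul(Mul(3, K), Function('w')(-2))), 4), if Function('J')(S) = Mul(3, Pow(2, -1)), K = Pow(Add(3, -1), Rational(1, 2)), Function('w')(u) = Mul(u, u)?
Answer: Rational(81, 16) ≈ 5.0625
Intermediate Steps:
Function('w')(u) = Pow(u, 2)
K = Pow(2, Rational(1, 2)) ≈ 1.4142
Function('J')(S) = Rational(3, 2) (Function('J')(S) = Mul(3, Rational(1, 2)) = Rational(3, 2))
Pow(Function('J')(Mul(Mul(3, K), Function('w')(-2))), 4) = Pow(Rational(3, 2), 4) = Rational(81, 16)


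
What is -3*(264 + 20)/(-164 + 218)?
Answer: -142/9 ≈ -15.778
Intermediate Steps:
-3*(264 + 20)/(-164 + 218) = -852/54 = -3*142/27 = -142/9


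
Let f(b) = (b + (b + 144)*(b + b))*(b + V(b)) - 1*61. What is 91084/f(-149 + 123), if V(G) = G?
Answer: 91084/320363 ≈ 0.28432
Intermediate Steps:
f(b) = -61 + 2*b*(b + 2*b*(144 + b)) (f(b) = (b + (b + 144)*(b + b))*(b + b) - 1*61 = (b + (144 + b)*(2*b))*(2*b) - 61 = (b + 2*b*(144 + b))*(2*b) - 61 = 2*b*(b + 2*b*(144 + b)) - 61 = -61 + 2*b*(b + 2*b*(144 + b)))
91084/f(-149 + 123) = 91084/(-61 + 4*(-149 + 123)³ + 578*(-149 + 123)²) = 91084/(-61 + 4*(-26)³ + 578*(-26)²) = 91084/(-61 + 4*(-17576) + 578*676) = 91084/(-61 - 70304 + 390728) = 91084/320363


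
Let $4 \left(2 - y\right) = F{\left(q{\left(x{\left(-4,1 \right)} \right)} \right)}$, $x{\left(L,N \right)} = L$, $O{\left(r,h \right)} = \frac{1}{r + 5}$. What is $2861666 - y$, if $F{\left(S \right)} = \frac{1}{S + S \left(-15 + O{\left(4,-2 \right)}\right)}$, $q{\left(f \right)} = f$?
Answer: $\frac{5723328009}{2000} \approx 2.8617 \cdot 10^{6}$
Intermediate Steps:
$O{\left(r,h \right)} = \frac{1}{5 + r}$
$F{\left(S \right)} = - \frac{9}{125 S}$ ($F{\left(S \right)} = \frac{1}{S + S \left(-15 + \frac{1}{5 + 4}\right)} = \frac{1}{S + S \left(-15 + \frac{1}{9}\right)} = \frac{1}{S + S \left(- \frac{134}{9}\right)} = \frac{1}{S - \frac{134 S}{9}} = \frac{1}{\left(- \frac{125}{9}\right) S} = - \frac{9}{125 S}$)
$y = \frac{3991}{2000}$ ($y = 2 - \frac{\left(- \frac{9}{125}\right) \frac{1}{-4}}{4} = 2 - \frac{\left(- \frac{9}{125}\right) \left(- \frac{1}{4}\right)}{4} = 2 - \frac{9}{2000} = \frac{3991}{2000} \approx 1.9955$)
$2861666 - y = 2861666 - \frac{3991}{2000} = \frac{5723328009}{2000}$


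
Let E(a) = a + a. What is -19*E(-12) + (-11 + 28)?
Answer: 473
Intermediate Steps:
E(a) = 2*a
-19*E(-12) + (-11 + 28) = -38*(-12) + (-11 + 28) = -19*(-24) + 17 = 456 + 17 = 473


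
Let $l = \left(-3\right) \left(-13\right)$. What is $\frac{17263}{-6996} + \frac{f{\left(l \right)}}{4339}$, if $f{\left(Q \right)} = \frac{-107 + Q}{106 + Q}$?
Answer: $- \frac{10861578493}{4401568380} \approx -2.4677$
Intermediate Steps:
$l = 39$
$f{\left(Q \right)} = \frac{-107 + Q}{106 + Q}$
$\frac{17263}{-6996} + \frac{f{\left(l \right)}}{4339} = \frac{17263}{-6996} + \frac{\frac{1}{106 + 39} \left(-107 + 39\right)}{4339} = 17263 \left(- \frac{1}{6996}\right) + \frac{1}{145} \left(-68\right) \frac{1}{4339} = - \frac{17263}{6996} + \frac{1}{145} \left(-68\right) \frac{1}{4339} = - \frac{17263}{6996} - \frac{68}{629155} = - \frac{10861578493}{4401568380}$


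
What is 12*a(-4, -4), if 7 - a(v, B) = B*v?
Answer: -108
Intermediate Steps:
a(v, B) = 7 - B*v
12*a(-4, -4) = 12*(7 - 1*(-4)*(-4)) = 12*(7 - 16) = 12*(-9) = -108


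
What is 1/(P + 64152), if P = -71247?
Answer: -1/7095 ≈ -0.00014094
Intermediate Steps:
1/(P + 64152) = 1/(-71247 + 64152) = 1/(-7095) = -1/7095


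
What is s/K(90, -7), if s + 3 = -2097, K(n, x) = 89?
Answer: -2100/89 ≈ -23.596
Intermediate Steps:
s = -2100 (s = -3 - 2097 = -2100)
s/K(90, -7) = -2100/89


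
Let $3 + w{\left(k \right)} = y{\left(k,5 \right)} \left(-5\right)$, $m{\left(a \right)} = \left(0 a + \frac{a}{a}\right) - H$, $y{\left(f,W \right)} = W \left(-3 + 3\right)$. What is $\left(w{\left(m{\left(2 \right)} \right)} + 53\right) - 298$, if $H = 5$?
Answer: $-248$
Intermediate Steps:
$y{\left(f,W \right)} = 0$ ($y{\left(f,W \right)} = W 0 = 0$)
$m{\left(a \right)} = -4$ ($m{\left(a \right)} = \left(0 a + \frac{a}{a}\right) - 5 = \left(0 + 1\right) - 5 = 1 - 5 = -4$)
$w{\left(k \right)} = -3$ ($w{\left(k \right)} = -3 + 0 \left(-5\right) = -3 + 0 = -3$)
$\left(w{\left(m{\left(2 \right)} \right)} + 53\right) - 298 = \left(-3 + 53\right) - 298 = 50 - 298 = -248$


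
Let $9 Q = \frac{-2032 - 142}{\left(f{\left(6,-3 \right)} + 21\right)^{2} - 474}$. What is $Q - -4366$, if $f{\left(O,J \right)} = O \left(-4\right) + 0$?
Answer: $\frac{18273884}{4185} \approx 4366.5$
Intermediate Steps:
$f{\left(O,J \right)} = - 4 O$ ($f{\left(O,J \right)} = - 4 O + 0 = - 4 O$)
$Q = \frac{2174}{4185}$ ($Q = \frac{\left(-2032 - 142\right) \frac{1}{\left(\left(-4\right) 6 + 21\right)^{2} - 474}}{9} = \frac{\left(-2174\right) \frac{1}{\left(-24 + 21\right)^{2} - 474}}{9} = \frac{\left(-2174\right) \frac{1}{\left(-3\right)^{2} - 474}}{9} = \frac{\left(-2174\right) \frac{1}{9 - 474}}{9} = \frac{\left(-2174\right) \frac{1}{-465}}{9} = \frac{\left(-2174\right) \left(- \frac{1}{465}\right)}{9} = \frac{1}{9} \cdot \frac{2174}{465} = \frac{2174}{4185} \approx 0.51947$)
$Q - -4366 = \frac{2174}{4185} - -4366 = \frac{2174}{4185} + 4366 = \frac{18273884}{4185}$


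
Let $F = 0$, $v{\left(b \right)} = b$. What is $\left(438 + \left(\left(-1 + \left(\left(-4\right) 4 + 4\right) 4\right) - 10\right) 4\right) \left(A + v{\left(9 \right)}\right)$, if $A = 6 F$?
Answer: $1818$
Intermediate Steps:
$A = 0$ ($A = 6 \cdot 0 = 0$)
$\left(438 + \left(\left(-1 + \left(\left(-4\right) 4 + 4\right) 4\right) - 10\right) 4\right) \left(A + v{\left(9 \right)}\right) = \left(438 + \left(\left(-1 + \left(\left(-4\right) 4 + 4\right) 4\right) - 10\right) 4\right) \left(0 + 9\right) = \left(438 + \left(\left(-1 + \left(-16 + 4\right) 4\right) - 10\right) 4\right) 9 = \left(438 + \left(\left(-1 - 48\right) - 10\right) 4\right) 9 = \left(438 + \left(-49 - 10\right) 4\right) 9 = \left(438 - 236\right) 9 = 202 \cdot 9 = 1818$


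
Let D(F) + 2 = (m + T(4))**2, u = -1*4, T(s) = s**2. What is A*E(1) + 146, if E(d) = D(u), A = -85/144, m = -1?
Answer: 2069/144 ≈ 14.368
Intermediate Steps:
A = -85/144 (A = -85*1/144 = -85/144 ≈ -0.59028)
u = -4
D(F) = 223 (D(F) = -2 + (-1 + 4**2)**2 = -2 + (-1 + 16)**2 = -2 + 15**2 = -2 + 225 = 223)
E(d) = 223
A*E(1) + 146 = -85/144*223 + 146 = -18955/144 + 146 = 2069/144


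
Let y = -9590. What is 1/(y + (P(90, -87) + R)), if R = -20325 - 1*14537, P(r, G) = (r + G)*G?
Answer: -1/44713 ≈ -2.2365e-5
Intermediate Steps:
P(r, G) = G*(G + r) (P(r, G) = (G + r)*G = G*(G + r))
R = -34862 (R = -20325 - 14537 = -34862)
1/(y + (P(90, -87) + R)) = 1/(-9590 + (-87*(-87 + 90) - 34862)) = 1/(-9590 + (-87*3 - 34862)) = 1/(-9590 + (-261 - 34862)) = 1/(-9590 - 35123) = 1/(-44713) = -1/44713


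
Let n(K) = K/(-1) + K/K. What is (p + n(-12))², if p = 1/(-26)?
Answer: 113569/676 ≈ 168.00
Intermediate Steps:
p = -1/26 ≈ -0.038462
n(K) = 1 - K (n(K) = K*(-1) + 1 = -K + 1 = 1 - K)
(p + n(-12))² = (-1/26 + (1 - 1*(-12)))² = (-1/26 + (1 + 12))² = (-1/26 + 13)² = (337/26)² = 113569/676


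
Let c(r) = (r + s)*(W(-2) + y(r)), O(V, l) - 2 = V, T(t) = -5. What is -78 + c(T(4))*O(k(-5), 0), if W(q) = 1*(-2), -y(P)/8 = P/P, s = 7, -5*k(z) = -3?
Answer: -130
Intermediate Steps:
k(z) = ⅗ (k(z) = -⅕*(-3) = ⅗)
O(V, l) = 2 + V
y(P) = -8 (y(P) = -8*P/P = -8*1 = -8)
W(q) = -2
c(r) = -70 - 10*r (c(r) = (r + 7)*(-2 - 8) = (7 + r)*(-10) = -70 - 10*r)
-78 + c(T(4))*O(k(-5), 0) = -78 + (-70 - 10*(-5))*(2 + ⅗) = -78 + (-70 + 50)*(13/5) = -78 - 20*13/5 = -78 - 52 = -130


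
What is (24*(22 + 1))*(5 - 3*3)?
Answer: -2208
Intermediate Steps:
(24*(22 + 1))*(5 - 3*3) = (24*23)*(5 - 9) = 552*(-4) = -2208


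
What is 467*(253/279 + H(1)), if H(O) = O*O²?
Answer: 248444/279 ≈ 890.48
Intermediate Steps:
H(O) = O³
467*(253/279 + H(1)) = 467*(253/279 + 1³) = 467*(253*(1/279) + 1) = 467*(253/279 + 1) = 467*(532/279) = 248444/279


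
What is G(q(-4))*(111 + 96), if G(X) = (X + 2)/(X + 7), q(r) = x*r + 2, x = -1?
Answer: 1656/13 ≈ 127.38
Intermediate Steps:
q(r) = 2 - r (q(r) = -r + 2 = 2 - r)
G(X) = (2 + X)/(7 + X)
G(q(-4))*(111 + 96) = ((2 + (2 - 1*(-4)))/(7 + (2 - 1*(-4))))*(111 + 96) = ((2 + (2 + 4))/(7 + (2 + 4)))*207 = ((2 + 6)/(7 + 6))*207 = (8/13)*207 = 1656/13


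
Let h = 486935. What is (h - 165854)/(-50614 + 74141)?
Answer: 321081/23527 ≈ 13.647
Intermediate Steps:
(h - 165854)/(-50614 + 74141) = (486935 - 165854)/(-50614 + 74141) = 321081/23527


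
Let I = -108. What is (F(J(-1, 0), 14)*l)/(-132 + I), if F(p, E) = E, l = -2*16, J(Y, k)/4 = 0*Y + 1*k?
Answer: 28/15 ≈ 1.8667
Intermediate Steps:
J(Y, k) = 4*k (J(Y, k) = 4*(0*Y + 1*k) = 4*(0 + k) = 4*k)
l = -32
(F(J(-1, 0), 14)*l)/(-132 + I) = (14*(-32))/(-132 - 108) = -448/(-240) = -448*(-1/240) = 28/15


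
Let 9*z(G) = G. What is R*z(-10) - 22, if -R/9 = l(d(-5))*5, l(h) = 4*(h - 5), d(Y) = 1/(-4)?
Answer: -1072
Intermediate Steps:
z(G) = G/9
d(Y) = -¼
l(h) = -20 + 4*h (l(h) = 4*(-5 + h) = -20 + 4*h)
R = 945 (R = -9*(-20 + 4*(-¼))*5 = -9*(-20 - 1)*5 = -(-189)*5 = -9*(-105) = 945)
R*z(-10) - 22 = 945*((⅑)*(-10)) - 22 = 945*(-10/9) - 22 = -1050 - 22 = -1072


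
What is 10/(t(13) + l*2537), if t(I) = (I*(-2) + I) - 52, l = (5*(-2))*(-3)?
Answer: 2/15209 ≈ 0.00013150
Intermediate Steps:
l = 30 (l = -10*(-3) = 30)
t(I) = -52 - I (t(I) = (-2*I + I) - 52 = -I - 52 = -52 - I)
10/(t(13) + l*2537) = 10/((-52 - 1*13) + 30*2537) = 10/((-52 - 13) + 76110) = 10/(-65 + 76110) = 10/76045 = (1/76045)*10 = 2/15209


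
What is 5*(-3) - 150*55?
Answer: -8265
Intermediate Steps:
5*(-3) - 150*55 = -15 - 8250 = -8265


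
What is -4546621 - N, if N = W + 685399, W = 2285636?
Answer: -7517656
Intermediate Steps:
N = 2971035 (N = 2285636 + 685399 = 2971035)
-4546621 - N = -4546621 - 1*2971035 = -4546621 - 2971035 = -7517656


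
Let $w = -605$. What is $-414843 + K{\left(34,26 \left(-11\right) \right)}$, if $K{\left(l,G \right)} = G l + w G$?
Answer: $-251537$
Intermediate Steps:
$K{\left(l,G \right)} = - 605 G + G l$ ($K{\left(l,G \right)} = G l - 605 G = - 605 G + G l$)
$-414843 + K{\left(34,26 \left(-11\right) \right)} = -414843 + 26 \left(-11\right) \left(-605 + 34\right) = -414843 - -163306 = -414843 + 163306 = -251537$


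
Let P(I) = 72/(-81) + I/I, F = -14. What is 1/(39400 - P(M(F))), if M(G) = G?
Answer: 9/354599 ≈ 2.5381e-5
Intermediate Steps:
P(I) = ⅑ (P(I) = 72*(-1/81) + 1 = -8/9 + 1 = ⅑)
1/(39400 - P(M(F))) = 1/(39400 - 1*⅑) = 1/(39400 - ⅑) = 1/(354599/9) = 9/354599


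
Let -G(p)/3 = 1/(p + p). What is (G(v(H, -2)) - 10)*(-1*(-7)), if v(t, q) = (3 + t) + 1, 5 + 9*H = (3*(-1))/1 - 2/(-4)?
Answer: -1393/19 ≈ -73.316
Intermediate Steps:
H = -⅚ (H = -5/9 + ((3*(-1))/1 - 2/(-4))/9 = -5/9 + (-3*1 - 2*(-¼))/9 = -5/9 + (-3 + ½)/9 = -5/9 + (⅑)*(-5/2) = -5/9 - 5/18 = -⅚ ≈ -0.83333)
v(t, q) = 4 + t
G(p) = -3/(2*p) (G(p) = -3/(p + p) = -3*1/(2*p) = -3/(2*p))
(G(v(H, -2)) - 10)*(-1*(-7)) = (-3/(2*(4 - ⅚)) - 10)*(-1*(-7)) = (-3/(2*19/6) - 10)*7 = (-3/2*6/19 - 10)*7 = (-9/19 - 10)*7 = -199/19*7 = -1393/19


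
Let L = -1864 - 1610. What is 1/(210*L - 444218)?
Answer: -1/1173758 ≈ -8.5196e-7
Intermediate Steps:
L = -3474
1/(210*L - 444218) = 1/(210*(-3474) - 444218) = 1/(-729540 - 444218) = 1/(-1173758) = -1/1173758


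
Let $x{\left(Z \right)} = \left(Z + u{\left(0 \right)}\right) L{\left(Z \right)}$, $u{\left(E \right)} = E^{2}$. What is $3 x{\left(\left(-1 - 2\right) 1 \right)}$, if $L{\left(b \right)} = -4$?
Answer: $36$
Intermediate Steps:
$x{\left(Z \right)} = - 4 Z$ ($x{\left(Z \right)} = \left(Z + 0^{2}\right) \left(-4\right) = \left(Z + 0\right) \left(-4\right) = Z \left(-4\right) = - 4 Z$)
$3 x{\left(\left(-1 - 2\right) 1 \right)} = 3 \left(- 4 \left(-1 - 2\right) 1\right) = 3 \left(- 4 \left(\left(-3\right) 1\right)\right) = 3 \left(\left(-4\right) \left(-3\right)\right) = 3 \cdot 12 = 36$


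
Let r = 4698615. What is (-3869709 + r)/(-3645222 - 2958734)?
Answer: -414453/3301978 ≈ -0.12552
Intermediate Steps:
(-3869709 + r)/(-3645222 - 2958734) = (-3869709 + 4698615)/(-3645222 - 2958734) = 828906/(-6603956) = 828906*(-1/6603956) = -414453/3301978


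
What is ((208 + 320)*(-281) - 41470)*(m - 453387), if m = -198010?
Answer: 123659903686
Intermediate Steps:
((208 + 320)*(-281) - 41470)*(m - 453387) = ((208 + 320)*(-281) - 41470)*(-198010 - 453387) = (528*(-281) - 41470)*(-651397) = (-148368 - 41470)*(-651397) = -189838*(-651397) = 123659903686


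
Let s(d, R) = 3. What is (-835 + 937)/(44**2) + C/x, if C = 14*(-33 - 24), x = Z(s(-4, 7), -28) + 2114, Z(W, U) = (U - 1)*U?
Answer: -213/968 ≈ -0.22004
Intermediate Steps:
Z(W, U) = U*(-1 + U) (Z(W, U) = (-1 + U)*U = U*(-1 + U))
x = 2926 (x = -28*(-1 - 28) + 2114 = -28*(-29) + 2114 = 812 + 2114 = 2926)
C = -798 (C = 14*(-57) = -798)
(-835 + 937)/(44**2) + C/x = (-835 + 937)/(44**2) - 798/2926 = 102/1936 - 798*1/2926 = 102*(1/1936) - 3/11 = 51/968 - 3/11 = -213/968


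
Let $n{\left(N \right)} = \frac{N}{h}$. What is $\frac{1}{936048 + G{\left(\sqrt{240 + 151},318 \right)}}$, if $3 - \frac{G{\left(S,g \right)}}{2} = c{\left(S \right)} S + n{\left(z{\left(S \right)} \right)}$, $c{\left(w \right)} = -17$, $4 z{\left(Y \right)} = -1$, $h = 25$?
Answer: $\frac{2340135050}{2190491690905401} - \frac{85000 \sqrt{391}}{2190491690905401} \approx 1.0675 \cdot 10^{-6}$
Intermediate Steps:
$z{\left(Y \right)} = - \frac{1}{4}$ ($z{\left(Y \right)} = \frac{1}{4} \left(-1\right) = - \frac{1}{4}$)
$n{\left(N \right)} = \frac{N}{25}$
$G{\left(S,g \right)} = \frac{301}{50} + 34 S$ ($G{\left(S,g \right)} = 6 - 2 \left(- 17 S + \frac{1}{25} \left(- \frac{1}{4}\right)\right) = 6 - 2 \left(- 17 S - \frac{1}{100}\right) = 6 - 2 \left(- \frac{1}{100} - 17 S\right) = 6 + \left(\frac{1}{50} + 34 S\right) = \frac{301}{50} + 34 S$)
$\frac{1}{936048 + G{\left(\sqrt{240 + 151},318 \right)}} = \frac{1}{936048 + \left(\frac{301}{50} + 34 \sqrt{240 + 151}\right)} = \frac{1}{936048 + \left(\frac{301}{50} + 34 \sqrt{391}\right)} = \frac{1}{\frac{46802701}{50} + 34 \sqrt{391}}$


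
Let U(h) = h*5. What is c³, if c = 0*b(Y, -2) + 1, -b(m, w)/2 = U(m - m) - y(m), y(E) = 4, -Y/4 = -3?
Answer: 1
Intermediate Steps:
Y = 12 (Y = -4*(-3) = 12)
U(h) = 5*h
b(m, w) = 8 (b(m, w) = -2*(5*(m - m) - 1*4) = -2*(5*0 - 4) = -2*(0 - 4) = -2*(-4) = 8)
c = 1 (c = 0*8 + 1 = 0 + 1 = 1)
c³ = 1³ = 1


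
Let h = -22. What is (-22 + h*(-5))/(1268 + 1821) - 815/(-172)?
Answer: 2532671/531308 ≈ 4.7669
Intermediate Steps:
(-22 + h*(-5))/(1268 + 1821) - 815/(-172) = (-22 - 22*(-5))/(1268 + 1821) - 815/(-172) = (-22 + 110)/3089 - 815*(-1/172) = 88*(1/3089) + 815/172 = 88/3089 + 815/172 = 2532671/531308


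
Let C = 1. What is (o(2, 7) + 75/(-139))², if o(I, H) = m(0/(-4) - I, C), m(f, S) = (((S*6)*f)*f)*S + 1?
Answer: 11560000/19321 ≈ 598.31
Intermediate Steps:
m(f, S) = 1 + 6*S²*f² (m(f, S) = (((6*S)*f)*f)*S + 1 = ((6*S*f)*f)*S + 1 = (6*S*f²)*S + 1 = 6*S²*f² + 1 = 1 + 6*S²*f²)
o(I, H) = 1 + 6*I² (o(I, H) = 1 + 6*1²*(0/(-4) - I)² = 1 + 6*1*(0*(-¼) - I)² = 1 + 6*1*(0 - I)² = 1 + 6*1*(-I)² = 1 + 6*1*I² = 1 + 6*I²)
(o(2, 7) + 75/(-139))² = ((1 + 6*2²) + 75/(-139))² = ((1 + 6*4) + 75*(-1/139))² = ((1 + 24) - 75/139)² = (25 - 75/139)² = (3400/139)² = 11560000/19321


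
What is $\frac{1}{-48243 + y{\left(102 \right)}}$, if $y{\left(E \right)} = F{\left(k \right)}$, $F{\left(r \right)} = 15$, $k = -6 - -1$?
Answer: $- \frac{1}{48228} \approx -2.0735 \cdot 10^{-5}$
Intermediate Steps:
$k = -5$ ($k = -6 + 1 = -5$)
$y{\left(E \right)} = 15$
$\frac{1}{-48243 + y{\left(102 \right)}} = \frac{1}{-48243 + 15} = \frac{1}{-48228} = - \frac{1}{48228}$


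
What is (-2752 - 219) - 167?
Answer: -3138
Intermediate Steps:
(-2752 - 219) - 167 = -2971 - 167 = -3138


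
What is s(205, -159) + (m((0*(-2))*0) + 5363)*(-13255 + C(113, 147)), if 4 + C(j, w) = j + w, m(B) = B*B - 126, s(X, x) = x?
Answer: -68075922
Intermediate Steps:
m(B) = -126 + B**2 (m(B) = B**2 - 126 = -126 + B**2)
C(j, w) = -4 + j + w (C(j, w) = -4 + (j + w) = -4 + j + w)
s(205, -159) + (m((0*(-2))*0) + 5363)*(-13255 + C(113, 147)) = -159 + ((-126 + ((0*(-2))*0)**2) + 5363)*(-13255 + (-4 + 113 + 147)) = -159 + ((-126 + (0*0)**2) + 5363)*(-13255 + 256) = -159 + ((-126 + 0**2) + 5363)*(-12999) = -159 + ((-126 + 0) + 5363)*(-12999) = -159 + (-126 + 5363)*(-12999) = -159 + 5237*(-12999) = -159 - 68075763 = -68075922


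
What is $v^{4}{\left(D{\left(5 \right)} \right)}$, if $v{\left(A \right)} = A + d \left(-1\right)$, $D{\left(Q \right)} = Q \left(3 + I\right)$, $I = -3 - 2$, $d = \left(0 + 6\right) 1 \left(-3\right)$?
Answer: $4096$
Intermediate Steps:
$d = -18$ ($d = 6 \left(-3\right) = -18$)
$I = -5$ ($I = -3 - 2 = -5$)
$D{\left(Q \right)} = - 2 Q$ ($D{\left(Q \right)} = Q \left(3 - 5\right) = Q \left(-2\right) = - 2 Q$)
$v{\left(A \right)} = 18 + A$ ($v{\left(A \right)} = A - -18 = A + 18 = 18 + A$)
$v^{4}{\left(D{\left(5 \right)} \right)} = \left(18 - 10\right)^{4} = 8^{4} = 4096$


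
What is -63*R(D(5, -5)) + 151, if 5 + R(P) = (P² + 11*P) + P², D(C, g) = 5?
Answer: -6149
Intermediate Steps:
R(P) = -5 + 2*P² + 11*P (R(P) = -5 + ((P² + 11*P) + P²) = -5 + (2*P² + 11*P) = -5 + 2*P² + 11*P)
-63*R(D(5, -5)) + 151 = -63*(-5 + 2*5² + 11*5) + 151 = -63*(-5 + 2*25 + 55) + 151 = -63*(-5 + 50 + 55) + 151 = -63*100 + 151 = -6300 + 151 = -6149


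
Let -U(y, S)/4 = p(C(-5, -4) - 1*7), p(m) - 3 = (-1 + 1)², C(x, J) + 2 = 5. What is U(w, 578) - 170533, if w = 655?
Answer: -170545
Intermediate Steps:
C(x, J) = 3 (C(x, J) = -2 + 5 = 3)
p(m) = 3 (p(m) = 3 + (-1 + 1)² = 3 + 0² = 3 + 0 = 3)
U(y, S) = -12 (U(y, S) = -4*3 = -12)
U(w, 578) - 170533 = -12 - 170533 = -170545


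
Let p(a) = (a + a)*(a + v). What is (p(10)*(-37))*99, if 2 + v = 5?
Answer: -952380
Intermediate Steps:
v = 3 (v = -2 + 5 = 3)
p(a) = 2*a*(3 + a) (p(a) = (a + a)*(a + 3) = (2*a)*(3 + a) = 2*a*(3 + a))
(p(10)*(-37))*99 = ((2*10*(3 + 10))*(-37))*99 = ((2*10*13)*(-37))*99 = (260*(-37))*99 = -9620*99 = -952380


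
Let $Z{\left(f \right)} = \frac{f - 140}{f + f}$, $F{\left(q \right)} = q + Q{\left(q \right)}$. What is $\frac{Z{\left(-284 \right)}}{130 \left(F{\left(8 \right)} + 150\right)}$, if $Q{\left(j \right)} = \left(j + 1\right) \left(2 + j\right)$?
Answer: $\frac{53}{2289040} \approx 2.3154 \cdot 10^{-5}$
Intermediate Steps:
$Q{\left(j \right)} = \left(1 + j\right) \left(2 + j\right)$
$F{\left(q \right)} = 2 + q^{2} + 4 q$ ($F{\left(q \right)} = q + \left(2 + q^{2} + 3 q\right) = 2 + q^{2} + 4 q$)
$Z{\left(f \right)} = \frac{-140 + f}{2 f}$
$\frac{Z{\left(-284 \right)}}{130 \left(F{\left(8 \right)} + 150\right)} = \frac{\frac{1}{2} \frac{1}{-284} \left(-140 - 284\right)}{130 \left(\left(2 + 8^{2} + 4 \cdot 8\right) + 150\right)} = \frac{\frac{1}{2} \left(- \frac{1}{284}\right) \left(-424\right)}{130 \left(\left(2 + 64 + 32\right) + 150\right)} = \frac{53}{71 \cdot 130 \left(98 + 150\right)} = \frac{53}{71 \cdot 130 \cdot 248} = \frac{53}{71 \cdot 32240} = \frac{53}{71} \cdot \frac{1}{32240} = \frac{53}{2289040}$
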